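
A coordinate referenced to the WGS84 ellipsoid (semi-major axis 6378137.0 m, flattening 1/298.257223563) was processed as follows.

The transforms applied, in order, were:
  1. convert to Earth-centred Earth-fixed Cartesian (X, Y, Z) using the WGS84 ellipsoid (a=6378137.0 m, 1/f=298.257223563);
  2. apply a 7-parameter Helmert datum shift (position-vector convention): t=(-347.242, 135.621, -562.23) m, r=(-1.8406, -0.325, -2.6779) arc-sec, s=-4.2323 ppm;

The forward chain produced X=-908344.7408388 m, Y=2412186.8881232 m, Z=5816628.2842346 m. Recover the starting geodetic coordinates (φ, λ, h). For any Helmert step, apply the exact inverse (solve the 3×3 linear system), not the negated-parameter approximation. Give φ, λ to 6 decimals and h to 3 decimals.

φ=66.247017°, λ=110.629407°, h=2339.562 m

start: X=-908344.7408, Y=2412186.8881, Z=5816628.2842 m
→ Helmert⁻¹: X=-908023.4904, Y=2411997.7770, Z=5817238.0886
→ geod (Bowring, a=6378137.000): φ=66.24701700°, λ=110.62940700°, h=2339.5620 m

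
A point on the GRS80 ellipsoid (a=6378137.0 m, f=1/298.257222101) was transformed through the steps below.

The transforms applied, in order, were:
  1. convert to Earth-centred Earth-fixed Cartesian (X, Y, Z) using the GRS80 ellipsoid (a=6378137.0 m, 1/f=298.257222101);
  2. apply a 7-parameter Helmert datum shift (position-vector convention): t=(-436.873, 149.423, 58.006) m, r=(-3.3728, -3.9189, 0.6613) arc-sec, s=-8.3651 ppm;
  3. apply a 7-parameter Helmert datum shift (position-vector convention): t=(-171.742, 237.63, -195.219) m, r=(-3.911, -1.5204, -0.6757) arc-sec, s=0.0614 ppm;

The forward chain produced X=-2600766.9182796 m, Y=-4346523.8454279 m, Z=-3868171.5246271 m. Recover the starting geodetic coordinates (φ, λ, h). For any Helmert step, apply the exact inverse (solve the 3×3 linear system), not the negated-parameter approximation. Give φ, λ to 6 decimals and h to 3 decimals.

φ=-37.553682°, λ=-120.888053°, h=3055.154 m

start: X=-2600766.9183, Y=-4346523.8454, Z=-3868171.5246 m
→ Helmert⁻¹: X=-2600609.2891, Y=-4346696.3857, Z=-3868039.3167
→ Helmert⁻¹: X=-2600281.5955, Y=-4346810.5829, Z=-3868151.3545
→ geod (Bowring, a=6378137.000): φ=-37.55368200°, λ=-120.88805300°, h=3055.1540 m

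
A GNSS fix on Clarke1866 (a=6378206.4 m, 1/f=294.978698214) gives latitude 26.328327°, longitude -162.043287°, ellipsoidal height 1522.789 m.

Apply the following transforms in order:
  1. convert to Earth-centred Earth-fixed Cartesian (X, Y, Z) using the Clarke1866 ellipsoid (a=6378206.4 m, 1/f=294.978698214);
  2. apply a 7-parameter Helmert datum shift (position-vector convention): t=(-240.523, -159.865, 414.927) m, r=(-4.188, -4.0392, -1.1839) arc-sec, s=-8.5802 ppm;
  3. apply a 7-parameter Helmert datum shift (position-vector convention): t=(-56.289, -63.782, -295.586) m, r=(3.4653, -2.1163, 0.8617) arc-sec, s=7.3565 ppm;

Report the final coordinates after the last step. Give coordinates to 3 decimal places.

start: φ=26.328327°, λ=-162.043287°, h=1522.789 m
→ ECEF (a=6378206.400, f=1/294.978698214): X=-5443043.6478, Y=-1764006.8414, Z=2812226.4589
→ Helmert 7p (PV): X=-5443302.6634, Y=-1764063.2307, Z=2812546.4845
→ Helmert 7p (PV): X=-5443420.4836, Y=-1764209.9822, Z=2812186.1028

X=-5443420.484 m, Y=-1764209.982 m, Z=2812186.103 m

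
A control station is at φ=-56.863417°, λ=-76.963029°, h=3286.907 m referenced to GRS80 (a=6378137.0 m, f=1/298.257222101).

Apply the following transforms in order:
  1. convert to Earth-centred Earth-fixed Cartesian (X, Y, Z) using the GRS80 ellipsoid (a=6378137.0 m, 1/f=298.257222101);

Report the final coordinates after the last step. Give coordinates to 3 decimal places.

start: φ=-56.863417°, λ=-76.963029°, h=3286.907 m
→ ECEF (a=6378137.000, f=1/298.257222101): X=788746.8778, Y=-3406408.3691, Z=-5320353.4649

X=788746.878 m, Y=-3406408.369 m, Z=-5320353.465 m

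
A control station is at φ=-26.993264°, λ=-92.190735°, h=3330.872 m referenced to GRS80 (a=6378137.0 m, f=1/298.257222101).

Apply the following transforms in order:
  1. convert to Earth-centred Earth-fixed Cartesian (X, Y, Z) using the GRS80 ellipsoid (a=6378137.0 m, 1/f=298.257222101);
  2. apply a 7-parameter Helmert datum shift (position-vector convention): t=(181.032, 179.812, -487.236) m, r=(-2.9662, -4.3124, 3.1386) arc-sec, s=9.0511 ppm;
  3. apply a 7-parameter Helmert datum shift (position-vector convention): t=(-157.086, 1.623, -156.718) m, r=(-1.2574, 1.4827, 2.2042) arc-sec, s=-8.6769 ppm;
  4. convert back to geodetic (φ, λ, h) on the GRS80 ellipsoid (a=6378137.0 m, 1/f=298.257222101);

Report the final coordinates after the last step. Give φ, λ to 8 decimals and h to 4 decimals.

start: φ=-26.993264°, λ=-92.190735°, h=3330.872 m
→ ECEF (a=6378137.000, f=1/298.257222101): X=-217514.5912, Y=-5686034.2183, Z=-2879062.3694
→ Helmert 7p (PV): X=-217188.8130, Y=-5685950.5839, Z=-2879498.4428
→ Helmert 7p (PV): X=-217303.9520, Y=-5685919.4988, Z=-2879593.9529
→ geod (Bowring, a=6378137.000): φ=-26.99803884°, λ=-92.18865969°, h=3462.8535 m

φ=-26.99803884°, λ=-92.18865969°, h=3462.8535 m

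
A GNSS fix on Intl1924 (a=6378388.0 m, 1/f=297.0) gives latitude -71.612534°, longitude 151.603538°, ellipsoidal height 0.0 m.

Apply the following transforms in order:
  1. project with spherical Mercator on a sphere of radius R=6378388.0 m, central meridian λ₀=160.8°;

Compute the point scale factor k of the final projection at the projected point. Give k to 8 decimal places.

start: φ=-71.612534°, λ=151.603538°, h=0.000 m
→ into merc (λ₀=160.8°): φ=-71.61253400°, λ−λ₀=-9.19646200°
scale k = 3.17016038

3.17016038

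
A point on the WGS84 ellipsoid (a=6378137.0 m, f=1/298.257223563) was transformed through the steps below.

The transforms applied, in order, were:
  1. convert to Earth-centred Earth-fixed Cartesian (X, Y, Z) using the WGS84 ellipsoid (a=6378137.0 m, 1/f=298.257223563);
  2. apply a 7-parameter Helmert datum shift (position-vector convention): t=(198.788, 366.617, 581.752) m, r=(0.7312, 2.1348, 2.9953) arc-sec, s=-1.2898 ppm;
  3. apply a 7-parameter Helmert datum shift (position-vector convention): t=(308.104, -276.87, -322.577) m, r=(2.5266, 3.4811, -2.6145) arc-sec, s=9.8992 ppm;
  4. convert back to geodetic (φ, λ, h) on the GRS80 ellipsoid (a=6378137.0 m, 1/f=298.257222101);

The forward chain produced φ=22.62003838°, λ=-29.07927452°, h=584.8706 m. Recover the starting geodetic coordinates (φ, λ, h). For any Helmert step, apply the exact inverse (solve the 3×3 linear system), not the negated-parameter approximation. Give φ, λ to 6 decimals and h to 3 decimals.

start: φ=22.620038°, λ=-29.079275°, h=584.871 m
→ ECEF (a=6378137.000, f=1/298.257222101): X=5148394.0238, Y=-2863120.5883, Z=2438157.5374
→ Helmert⁻¹: X=5148030.0892, Y=-2862720.2542, Z=2438577.9245
→ Helmert⁻¹: X=5147771.1297, Y=-2863156.6752, Z=2438062.7452
→ geod (Bowring, a=6378137.000): φ=22.62107800°, λ=-29.08252600°, h=62.1100 m

φ=22.621078°, λ=-29.082526°, h=62.110 m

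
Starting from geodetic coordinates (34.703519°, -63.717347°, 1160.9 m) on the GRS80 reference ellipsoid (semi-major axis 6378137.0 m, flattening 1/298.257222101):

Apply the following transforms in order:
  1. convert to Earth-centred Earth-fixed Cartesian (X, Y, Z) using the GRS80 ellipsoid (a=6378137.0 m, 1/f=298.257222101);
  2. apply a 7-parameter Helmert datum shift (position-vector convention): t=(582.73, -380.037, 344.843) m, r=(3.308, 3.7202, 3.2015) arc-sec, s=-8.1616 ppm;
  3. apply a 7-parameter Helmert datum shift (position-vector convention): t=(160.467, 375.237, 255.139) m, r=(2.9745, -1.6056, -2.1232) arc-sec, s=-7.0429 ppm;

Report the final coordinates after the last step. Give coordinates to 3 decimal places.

start: φ=34.703519°, λ=-63.717347°, h=1160.900 m
→ ECEF (a=6378137.000, f=1/298.257222101): X=2324777.0182, Y=-4707416.4358, Z=3611536.4506
→ Helmert 7p (PV): X=2325478.9763, Y=-4707779.8895, Z=3611734.3930
→ Helmert 7p (PV): X=2325546.4915, Y=-4707447.5171, Z=3611914.3073

X=2325546.492 m, Y=-4707447.517 m, Z=3611914.307 m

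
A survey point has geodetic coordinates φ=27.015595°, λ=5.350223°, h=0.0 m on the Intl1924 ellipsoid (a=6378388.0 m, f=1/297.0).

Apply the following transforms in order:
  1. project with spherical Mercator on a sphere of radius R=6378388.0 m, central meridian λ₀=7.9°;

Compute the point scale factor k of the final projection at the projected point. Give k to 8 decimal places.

start: φ=27.015595°, λ=5.350223°, h=0.000 m
→ into merc (λ₀=7.9°): φ=27.01559500°, λ−λ₀=-2.54977700°
scale k = 1.12248195

1.12248195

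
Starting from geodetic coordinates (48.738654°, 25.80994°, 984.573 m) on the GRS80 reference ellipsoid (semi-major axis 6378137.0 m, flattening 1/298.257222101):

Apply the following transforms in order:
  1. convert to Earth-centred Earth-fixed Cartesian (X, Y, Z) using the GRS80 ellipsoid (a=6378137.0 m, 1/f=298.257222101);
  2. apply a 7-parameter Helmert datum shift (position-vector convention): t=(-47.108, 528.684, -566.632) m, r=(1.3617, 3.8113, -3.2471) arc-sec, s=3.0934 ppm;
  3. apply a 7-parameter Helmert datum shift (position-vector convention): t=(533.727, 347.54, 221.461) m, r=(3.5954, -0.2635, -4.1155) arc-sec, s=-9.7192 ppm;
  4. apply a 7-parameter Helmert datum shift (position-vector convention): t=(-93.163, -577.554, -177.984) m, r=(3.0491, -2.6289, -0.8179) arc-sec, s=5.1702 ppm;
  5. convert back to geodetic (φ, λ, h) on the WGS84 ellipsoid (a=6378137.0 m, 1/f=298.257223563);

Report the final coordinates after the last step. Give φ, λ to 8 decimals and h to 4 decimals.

φ=48.73301712°, λ=25.80660172°, h=901.7456 m

start: φ=48.738654°, λ=25.809940°, h=984.573 m
→ ECEF (a=6378137.000, f=1/298.257222101): X=3794503.0175, Y=1835146.6285, Z=4772181.4912
→ Helmert 7p (PV): X=3794584.7163, Y=1835589.7500, Z=4771571.6227
→ Helmert 7p (PV): X=3795112.0917, Y=1835760.5664, Z=4771783.5511
→ Helmert 7p (PV): X=3794985.0116, Y=1835106.9158, Z=4771705.7454
→ geod (Bowring, a=6378137.000): φ=48.73301712°, λ=25.80660172°, h=901.7456 m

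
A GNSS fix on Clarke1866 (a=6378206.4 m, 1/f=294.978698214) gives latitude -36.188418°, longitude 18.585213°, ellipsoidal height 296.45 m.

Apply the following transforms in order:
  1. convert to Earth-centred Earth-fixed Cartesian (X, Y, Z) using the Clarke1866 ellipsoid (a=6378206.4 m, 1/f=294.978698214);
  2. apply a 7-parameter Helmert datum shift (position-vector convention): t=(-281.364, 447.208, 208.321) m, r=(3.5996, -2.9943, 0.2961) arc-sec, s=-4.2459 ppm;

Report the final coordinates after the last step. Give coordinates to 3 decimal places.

X=4885014.456 m, Y=1643182.295 m, Z=-3744746.085 m

start: φ=-36.188418°, λ=18.585213°, h=296.450 m
→ ECEF (a=6378206.400, f=1/294.978698214): X=4885264.5547, Y=1642669.6928, Z=-3745069.8915
→ Helmert 7p (PV): X=4885014.4563, Y=1643182.2953, Z=-3744746.0846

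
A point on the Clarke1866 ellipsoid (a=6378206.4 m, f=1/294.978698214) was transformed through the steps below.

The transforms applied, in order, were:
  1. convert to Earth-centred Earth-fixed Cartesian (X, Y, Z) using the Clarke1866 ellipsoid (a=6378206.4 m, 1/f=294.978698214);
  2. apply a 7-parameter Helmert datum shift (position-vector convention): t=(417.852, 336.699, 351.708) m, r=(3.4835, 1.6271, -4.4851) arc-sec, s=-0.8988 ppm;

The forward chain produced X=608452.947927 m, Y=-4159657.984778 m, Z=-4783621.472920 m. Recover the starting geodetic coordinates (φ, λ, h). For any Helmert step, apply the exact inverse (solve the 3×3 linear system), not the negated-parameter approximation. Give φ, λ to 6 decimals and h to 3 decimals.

start: X=608452.9479, Y=-4159657.9848, Z=-4783621.4729 m
→ Helmert⁻¹: X=608163.8378, Y=-4160065.9915, Z=-4783902.4261
→ geod (Bowring, a=6378206.400): φ=-48.88248400°, λ=-81.68279500°, h=2830.0700 m

φ=-48.882484°, λ=-81.682795°, h=2830.070 m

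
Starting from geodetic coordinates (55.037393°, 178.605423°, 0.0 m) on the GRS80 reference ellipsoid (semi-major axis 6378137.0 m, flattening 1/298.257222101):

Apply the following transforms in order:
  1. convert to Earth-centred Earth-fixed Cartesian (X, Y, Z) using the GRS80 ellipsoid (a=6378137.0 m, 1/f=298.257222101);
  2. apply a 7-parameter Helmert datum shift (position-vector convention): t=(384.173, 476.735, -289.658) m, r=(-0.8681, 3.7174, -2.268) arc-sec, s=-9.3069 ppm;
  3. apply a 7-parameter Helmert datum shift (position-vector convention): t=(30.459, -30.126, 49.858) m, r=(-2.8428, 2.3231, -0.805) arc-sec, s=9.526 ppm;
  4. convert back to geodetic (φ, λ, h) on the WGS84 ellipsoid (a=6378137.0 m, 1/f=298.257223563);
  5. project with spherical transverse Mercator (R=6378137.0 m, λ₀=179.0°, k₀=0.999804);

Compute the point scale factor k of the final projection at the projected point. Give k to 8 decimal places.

0.99981216

start: φ=55.037393°, λ=178.605423°, h=0.000 m
→ ECEF (a=6378137.000, f=1/298.257222101): X=-3662097.7889, Y=89152.9213, Z=5203770.0561
→ Helmert 7p (PV): X=-3661584.7690, Y=89690.9938, Z=5203497.5914
→ Helmert 7p (PV): X=-3661530.2342, Y=89747.7293, Z=5203637.0215
→ geod (Bowring, a=6378137.000): φ=55.04077837°, λ=178.59590489°, h=-425.8261 m
→ into tm (λ₀=179.0°): φ=55.04077837°, λ−λ₀=-0.40409511°
scale k = 0.99981216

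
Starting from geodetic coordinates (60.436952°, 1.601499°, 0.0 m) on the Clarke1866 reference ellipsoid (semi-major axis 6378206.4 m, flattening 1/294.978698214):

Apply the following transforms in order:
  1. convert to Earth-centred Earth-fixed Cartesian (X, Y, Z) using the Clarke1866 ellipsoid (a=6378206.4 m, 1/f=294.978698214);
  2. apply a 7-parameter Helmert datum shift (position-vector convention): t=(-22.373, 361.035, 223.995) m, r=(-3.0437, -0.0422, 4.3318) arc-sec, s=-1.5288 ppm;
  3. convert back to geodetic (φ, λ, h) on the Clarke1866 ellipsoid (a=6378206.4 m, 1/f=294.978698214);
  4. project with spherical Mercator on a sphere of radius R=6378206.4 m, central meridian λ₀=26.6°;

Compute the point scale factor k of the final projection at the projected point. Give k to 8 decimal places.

2.02689829

start: φ=60.436952°, λ=1.601499°, h=0.000 m
→ ECEF (a=6378206.400, f=1/294.978698214): X=3153742.1288, Y=88174.5683, Z=5524460.8551
→ Helmert 7p (PV): X=3153711.9524, Y=88683.2209, Z=5524675.7484
→ geod (Bowring, a=6378206.400): φ=60.43802771°, λ=1.61074812°, h=179.0696 m
→ into merc (λ₀=26.6°): φ=60.43802771°, λ−λ₀=-24.98925188°
scale k = 2.02689829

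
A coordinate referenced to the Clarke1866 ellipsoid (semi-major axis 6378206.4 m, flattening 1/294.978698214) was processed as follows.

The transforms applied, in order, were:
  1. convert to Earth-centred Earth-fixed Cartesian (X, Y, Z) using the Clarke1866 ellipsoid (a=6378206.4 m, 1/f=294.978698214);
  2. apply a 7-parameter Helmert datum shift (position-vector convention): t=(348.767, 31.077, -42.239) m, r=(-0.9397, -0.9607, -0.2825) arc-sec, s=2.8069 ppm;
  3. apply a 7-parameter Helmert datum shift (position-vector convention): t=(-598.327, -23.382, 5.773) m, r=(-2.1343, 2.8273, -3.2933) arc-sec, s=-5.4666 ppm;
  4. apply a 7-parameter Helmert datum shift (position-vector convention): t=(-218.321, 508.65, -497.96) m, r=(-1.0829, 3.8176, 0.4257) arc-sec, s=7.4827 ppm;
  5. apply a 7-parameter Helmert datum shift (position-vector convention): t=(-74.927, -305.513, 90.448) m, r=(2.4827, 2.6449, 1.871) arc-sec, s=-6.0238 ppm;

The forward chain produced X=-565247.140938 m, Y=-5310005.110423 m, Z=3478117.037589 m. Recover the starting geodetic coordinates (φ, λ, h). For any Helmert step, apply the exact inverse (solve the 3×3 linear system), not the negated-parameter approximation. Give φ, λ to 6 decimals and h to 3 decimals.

φ=33.257547°, λ=-96.071303°, h=1465.061 m

start: X=-565247.1409, Y=-5310005.1104, Z=3478117.0376 m
→ Helmert⁻¹: X=-565268.3810, Y=-5309684.5906, Z=3478104.2022
→ Helmert⁻¹: X=-565121.1730, Y=-5310170.6025, Z=3478537.7950
→ Helmert⁻¹: X=-564488.8272, Y=-5310221.2552, Z=3478488.3534
→ Helmert⁻¹: X=-564812.5344, Y=-5310254.0478, Z=3478499.2668
→ geod (Bowring, a=6378206.400): φ=33.25754700°, λ=-96.07130300°, h=1465.0610 m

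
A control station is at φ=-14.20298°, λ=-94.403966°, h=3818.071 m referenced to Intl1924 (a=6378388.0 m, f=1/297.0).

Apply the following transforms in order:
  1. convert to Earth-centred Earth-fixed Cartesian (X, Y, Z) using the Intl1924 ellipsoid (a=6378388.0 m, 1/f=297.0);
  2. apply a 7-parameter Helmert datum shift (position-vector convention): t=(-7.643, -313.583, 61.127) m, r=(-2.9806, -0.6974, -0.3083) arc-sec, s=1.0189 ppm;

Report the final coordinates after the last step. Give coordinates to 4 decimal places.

X=-475204.9292 m, Y=-6170440.2814 m, Z=-1555570.7458 m

start: φ=-14.202980°, λ=-94.403966°, h=3818.071 m
→ ECEF (a=6378388.000, f=1/297.0): X=-475192.8397, Y=-6170098.6413, Z=-1555717.8413
→ Helmert 7p (PV): X=-475204.9292, Y=-6170440.2814, Z=-1555570.7458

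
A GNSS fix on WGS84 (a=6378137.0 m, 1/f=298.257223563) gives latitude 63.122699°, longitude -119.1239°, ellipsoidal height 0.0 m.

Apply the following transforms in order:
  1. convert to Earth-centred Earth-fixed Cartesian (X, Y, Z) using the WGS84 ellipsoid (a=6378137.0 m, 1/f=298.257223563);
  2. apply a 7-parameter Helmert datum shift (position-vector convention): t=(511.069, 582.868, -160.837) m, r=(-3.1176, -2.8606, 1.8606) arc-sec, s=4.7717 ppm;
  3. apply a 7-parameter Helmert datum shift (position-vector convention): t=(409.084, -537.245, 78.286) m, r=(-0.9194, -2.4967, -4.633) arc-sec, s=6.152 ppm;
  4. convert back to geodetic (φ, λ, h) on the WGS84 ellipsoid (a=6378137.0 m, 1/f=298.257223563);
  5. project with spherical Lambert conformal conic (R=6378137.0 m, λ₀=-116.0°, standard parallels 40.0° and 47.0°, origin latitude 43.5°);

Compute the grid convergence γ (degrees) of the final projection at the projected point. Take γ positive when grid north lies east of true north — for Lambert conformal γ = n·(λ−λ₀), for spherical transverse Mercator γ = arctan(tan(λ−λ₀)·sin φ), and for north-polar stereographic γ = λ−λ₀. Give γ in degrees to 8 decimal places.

start: φ=63.122699°, λ=-119.123900°, h=0.000 m
→ ECEF (a=6378137.000, f=1/298.257223563): X=-1407120.5204, Y=-2525616.8480, Z=5666174.0062
→ Helmert 7p (PV): X=-1406671.9656, Y=-2524973.0823, Z=5666058.8654
→ Helmert 7p (PV): X=-1406396.8346, Y=-2525469.0090, Z=5666166.2368
→ geod (Bowring, a=6378137.000): φ=63.12651927°, λ=-119.11279557°, h=-224.5076 m
→ into lcc (λ₀=-116.0°): φ=63.12651927°, λ−λ₀=-3.11279557°
convergence γ = -2.14404279°

-2.14404279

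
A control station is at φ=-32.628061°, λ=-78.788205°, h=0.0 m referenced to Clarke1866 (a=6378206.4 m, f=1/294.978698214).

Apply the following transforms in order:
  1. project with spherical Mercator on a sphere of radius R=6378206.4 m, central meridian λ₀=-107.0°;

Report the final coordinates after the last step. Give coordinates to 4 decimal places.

E=3140556.8255 m, N=-3846080.5550 m

start: φ=-32.628061°, λ=-78.788205°, h=0.000 m
→ merc (R=6378206.4, λ₀=-107.0°): E=3140556.8255, N=-3846080.5550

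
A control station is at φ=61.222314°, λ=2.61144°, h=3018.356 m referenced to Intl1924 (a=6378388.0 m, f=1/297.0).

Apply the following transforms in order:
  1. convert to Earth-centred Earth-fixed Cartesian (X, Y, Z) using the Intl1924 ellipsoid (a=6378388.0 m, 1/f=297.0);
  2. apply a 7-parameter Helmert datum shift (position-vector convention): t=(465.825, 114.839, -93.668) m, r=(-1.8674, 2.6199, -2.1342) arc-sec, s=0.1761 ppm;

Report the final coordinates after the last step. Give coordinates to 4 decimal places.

start: φ=61.222314°, λ=2.611440°, h=3018.356 m
→ ECEF (a=6378388.000, f=1/297.0): X=3076849.4311, Y=140334.5287, Z=5570077.4769
→ Helmert 7p (PV): X=3077387.9991, Y=140467.9848, Z=5569944.4383

X=3077387.9991 m, Y=140467.9848 m, Z=5569944.4383 m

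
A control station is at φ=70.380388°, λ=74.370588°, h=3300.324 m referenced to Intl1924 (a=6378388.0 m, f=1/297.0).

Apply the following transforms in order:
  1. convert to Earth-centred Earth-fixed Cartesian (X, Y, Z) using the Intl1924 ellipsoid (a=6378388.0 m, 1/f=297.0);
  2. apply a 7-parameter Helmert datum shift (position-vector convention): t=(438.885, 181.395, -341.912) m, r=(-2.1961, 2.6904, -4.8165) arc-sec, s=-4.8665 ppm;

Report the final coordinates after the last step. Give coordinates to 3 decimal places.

start: φ=70.380388°, λ=74.370588°, h=3300.324 m
→ ECEF (a=6378388.000, f=1/297.0): X=579030.7132, Y=2069752.3659, Z=5988671.4487
→ Helmert 7p (PV): X=579593.2234, Y=2069973.9286, Z=5988270.8038

X=579593.223 m, Y=2069973.929 m, Z=5988270.804 m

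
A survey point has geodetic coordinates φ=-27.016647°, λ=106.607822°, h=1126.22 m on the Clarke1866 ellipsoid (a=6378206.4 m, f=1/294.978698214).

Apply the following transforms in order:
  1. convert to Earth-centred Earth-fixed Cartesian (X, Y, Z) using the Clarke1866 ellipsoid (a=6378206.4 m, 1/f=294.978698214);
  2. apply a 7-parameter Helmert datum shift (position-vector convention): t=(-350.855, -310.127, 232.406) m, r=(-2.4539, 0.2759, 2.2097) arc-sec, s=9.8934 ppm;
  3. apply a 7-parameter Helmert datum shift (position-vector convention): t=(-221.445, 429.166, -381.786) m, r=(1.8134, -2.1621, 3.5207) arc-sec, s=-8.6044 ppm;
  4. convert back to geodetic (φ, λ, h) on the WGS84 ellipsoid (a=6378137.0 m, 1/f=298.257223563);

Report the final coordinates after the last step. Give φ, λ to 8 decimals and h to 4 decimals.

φ=-27.01529705°, λ=106.61436728°, h=1470.2111 m

start: φ=-27.016647°, λ=106.607822°, h=1126.220 m
→ ECEF (a=6378206.400, f=1/294.978698214): X=-1625498.7720, Y=5449909.5407, Z=-2880208.6243
→ Helmert 7p (PV): X=-1625927.9464, Y=5449601.6521, Z=-2880067.3765
→ Helmert 7p (PV): X=-1626198.2297, Y=5449981.4953, Z=-2880393.5139
→ geod (Bowring, a=6378137.000): φ=-27.01529705°, λ=106.61436728°, h=1470.2111 m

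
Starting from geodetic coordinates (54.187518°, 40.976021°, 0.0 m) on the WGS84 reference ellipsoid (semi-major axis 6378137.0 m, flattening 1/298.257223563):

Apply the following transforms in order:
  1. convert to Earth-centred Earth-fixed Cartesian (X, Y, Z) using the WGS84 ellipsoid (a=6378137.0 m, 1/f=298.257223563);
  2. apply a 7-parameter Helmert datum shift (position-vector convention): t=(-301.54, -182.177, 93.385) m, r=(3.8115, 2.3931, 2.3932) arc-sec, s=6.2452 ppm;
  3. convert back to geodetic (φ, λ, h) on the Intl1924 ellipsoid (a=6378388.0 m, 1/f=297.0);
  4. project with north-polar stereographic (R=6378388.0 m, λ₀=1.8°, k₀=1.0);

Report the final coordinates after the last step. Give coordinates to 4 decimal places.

E=2603483.5878 m, N=-3194928.2563 m

start: φ=54.187518°, λ=40.976021°, h=0.000 m
→ ECEF (a=6378137.000, f=1/298.257223563): X=2823873.9196, Y=2452682.0171, Z=5148984.4423
→ Helmert 7p (PV): X=2823621.2970, Y=2452452.7750, Z=5149122.5433
→ geod (Bowring, a=6378388.000): φ=54.19150854°, λ=40.97590735°, h=-278.5372 m
→ stereo (R=6378388.0, λ₀=1.8°): E=2603483.5878, N=-3194928.2563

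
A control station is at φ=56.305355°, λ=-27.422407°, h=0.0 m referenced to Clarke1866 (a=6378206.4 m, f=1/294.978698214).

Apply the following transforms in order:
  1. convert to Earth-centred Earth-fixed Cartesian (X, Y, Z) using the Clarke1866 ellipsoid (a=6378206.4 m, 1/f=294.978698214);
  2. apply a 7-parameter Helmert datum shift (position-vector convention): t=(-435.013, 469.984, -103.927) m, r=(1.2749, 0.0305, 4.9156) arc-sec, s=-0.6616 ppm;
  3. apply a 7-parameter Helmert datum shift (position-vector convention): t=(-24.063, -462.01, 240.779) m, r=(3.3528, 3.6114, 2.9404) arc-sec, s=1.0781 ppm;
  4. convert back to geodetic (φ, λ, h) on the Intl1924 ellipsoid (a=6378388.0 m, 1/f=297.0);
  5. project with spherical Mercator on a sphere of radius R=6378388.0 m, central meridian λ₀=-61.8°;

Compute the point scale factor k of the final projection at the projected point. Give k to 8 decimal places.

start: φ=56.305355°, λ=-27.422407°, h=0.000 m
→ ECEF (a=6378206.400, f=1/294.978698214): X=3148207.4994, Y=-1633438.0781, Z=5283178.2458
→ Helmert 7p (PV): X=3147810.1121, Y=-1632924.6417, Z=5283060.2619
→ Helmert 7p (PV): X=3147905.2197, Y=-1633429.4140, Z=5283225.0799
→ geod (Bowring, a=6378388.000): φ=56.30640651°, λ=-27.42453186°, h=-395.0349 m
→ into merc (λ₀=-61.8°): φ=56.30640651°, λ−λ₀=34.37546814°
scale k = 1.80260924

1.80260924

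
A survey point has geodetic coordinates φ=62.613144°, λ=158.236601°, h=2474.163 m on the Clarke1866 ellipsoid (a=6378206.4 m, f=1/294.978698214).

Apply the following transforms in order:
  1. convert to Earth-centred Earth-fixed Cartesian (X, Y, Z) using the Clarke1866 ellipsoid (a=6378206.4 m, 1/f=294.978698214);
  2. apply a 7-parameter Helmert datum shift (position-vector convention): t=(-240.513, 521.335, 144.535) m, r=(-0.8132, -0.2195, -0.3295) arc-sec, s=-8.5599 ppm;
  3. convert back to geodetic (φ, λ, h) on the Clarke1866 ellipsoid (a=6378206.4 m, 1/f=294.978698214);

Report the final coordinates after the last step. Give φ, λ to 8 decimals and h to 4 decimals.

start: φ=62.613144°, λ=158.236601°, h=2474.163 m
→ ECEF (a=6378206.400, f=1/294.978698214): X=-2733183.1853, Y=1091170.5013, Z=5642275.7014
→ Helmert 7p (PV): X=-2733404.5637, Y=1091709.1066, Z=5642364.7287
→ geod (Bowring, a=6378206.400): φ=62.61028363°, λ=158.22846155°, h=2739.6704 m

φ=62.61028363°, λ=158.22846155°, h=2739.6704 m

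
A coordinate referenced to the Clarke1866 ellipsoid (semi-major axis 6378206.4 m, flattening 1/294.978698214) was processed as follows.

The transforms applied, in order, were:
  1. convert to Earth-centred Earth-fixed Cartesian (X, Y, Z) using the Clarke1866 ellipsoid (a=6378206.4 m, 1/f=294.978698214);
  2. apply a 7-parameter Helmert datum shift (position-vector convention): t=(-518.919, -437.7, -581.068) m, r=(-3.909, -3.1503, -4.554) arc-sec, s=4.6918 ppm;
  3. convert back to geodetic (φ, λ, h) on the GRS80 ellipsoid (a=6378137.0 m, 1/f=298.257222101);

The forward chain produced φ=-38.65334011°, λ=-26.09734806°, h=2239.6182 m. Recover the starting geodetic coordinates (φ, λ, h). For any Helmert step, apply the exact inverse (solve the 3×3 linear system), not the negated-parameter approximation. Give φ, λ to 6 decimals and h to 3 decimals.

φ=-38.651070°, λ=-26.088479°, h=2084.079 m

start: φ=-38.653340°, λ=-26.097348°, h=2239.618 m
→ ECEF (a=6378137.000, f=1/298.257222101): X=4480544.5006, Y=-2194738.9537, Z=-3963735.5497
→ Helmert⁻¹: X=4481030.3071, Y=-2194116.9155, Z=-3963245.9082
→ geod (Bowring, a=6378206.400): φ=-38.65107000°, λ=-26.08847900°, h=2084.0790 m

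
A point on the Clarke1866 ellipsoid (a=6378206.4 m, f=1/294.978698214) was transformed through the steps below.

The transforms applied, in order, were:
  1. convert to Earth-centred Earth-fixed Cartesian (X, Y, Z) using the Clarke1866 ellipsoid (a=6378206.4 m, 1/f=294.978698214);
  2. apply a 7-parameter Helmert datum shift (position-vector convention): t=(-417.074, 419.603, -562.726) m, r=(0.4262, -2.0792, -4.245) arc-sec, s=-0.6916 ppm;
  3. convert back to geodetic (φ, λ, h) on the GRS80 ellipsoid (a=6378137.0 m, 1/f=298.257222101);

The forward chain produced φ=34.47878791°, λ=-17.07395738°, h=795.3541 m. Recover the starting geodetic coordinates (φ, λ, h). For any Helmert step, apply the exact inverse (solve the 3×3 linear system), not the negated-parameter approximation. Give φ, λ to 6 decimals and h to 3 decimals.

φ=34.481786°, λ=-17.075618°, h=1555.038 m

start: φ=34.478788°, λ=-17.073957°, h=795.354 m
→ ECEF (a=6378137.000, f=1/298.257222101): X=5032027.4655, Y=-1545550.4619, Z=3590802.7070
→ Helmert⁻¹: X=5032516.0357, Y=-1545860.1425, Z=3591320.3820
→ geod (Bowring, a=6378206.400): φ=34.48178600°, λ=-17.07561800°, h=1555.0380 m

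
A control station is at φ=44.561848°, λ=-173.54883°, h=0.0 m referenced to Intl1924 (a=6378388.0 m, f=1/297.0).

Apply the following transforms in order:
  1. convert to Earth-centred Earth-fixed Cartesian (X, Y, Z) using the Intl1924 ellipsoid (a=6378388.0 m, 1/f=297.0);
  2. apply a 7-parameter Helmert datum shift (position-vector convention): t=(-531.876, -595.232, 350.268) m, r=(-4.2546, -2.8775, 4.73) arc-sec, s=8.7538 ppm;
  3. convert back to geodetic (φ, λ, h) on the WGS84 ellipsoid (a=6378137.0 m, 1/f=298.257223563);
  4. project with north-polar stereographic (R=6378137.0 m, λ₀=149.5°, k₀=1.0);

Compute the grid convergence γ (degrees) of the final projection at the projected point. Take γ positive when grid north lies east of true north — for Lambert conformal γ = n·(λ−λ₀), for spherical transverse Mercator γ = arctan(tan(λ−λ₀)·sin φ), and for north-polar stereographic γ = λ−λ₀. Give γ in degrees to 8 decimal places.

36.95793864

start: φ=44.561848°, λ=-173.548830°, h=0.000 m
→ ECEF (a=6378388.000, f=1/297.0): X=-4523275.3658, Y=-511457.5308, Z=4452867.0751
→ Helmert 7p (PV): X=-4523897.2293, Y=-512069.1177, Z=4453203.7699
→ geod (Bowring, a=6378137.000): φ=44.55884921°, λ=-173.54206136°, h=931.6017 m
→ into stereo (λ₀=149.5°): φ=44.55884921°, λ−λ₀=36.95793864°
convergence γ = 36.95793864°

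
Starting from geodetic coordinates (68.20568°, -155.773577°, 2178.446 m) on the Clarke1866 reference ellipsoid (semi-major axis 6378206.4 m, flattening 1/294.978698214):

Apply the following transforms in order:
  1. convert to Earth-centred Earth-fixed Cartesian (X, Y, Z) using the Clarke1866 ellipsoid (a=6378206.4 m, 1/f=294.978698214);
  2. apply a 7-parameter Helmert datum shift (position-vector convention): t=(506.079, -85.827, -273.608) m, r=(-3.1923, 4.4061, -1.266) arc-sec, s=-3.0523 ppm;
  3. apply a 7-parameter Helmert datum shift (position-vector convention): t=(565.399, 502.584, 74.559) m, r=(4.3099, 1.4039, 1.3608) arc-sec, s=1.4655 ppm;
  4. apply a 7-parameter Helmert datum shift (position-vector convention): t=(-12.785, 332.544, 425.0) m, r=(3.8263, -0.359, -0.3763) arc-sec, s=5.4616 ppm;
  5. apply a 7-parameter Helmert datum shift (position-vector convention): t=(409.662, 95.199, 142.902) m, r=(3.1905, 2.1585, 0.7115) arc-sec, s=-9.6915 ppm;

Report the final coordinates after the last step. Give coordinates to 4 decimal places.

start: φ=68.205680°, λ=-155.773577°, h=2178.446 m
→ ECEF (a=6378206.400, f=1/294.978698214): X=-2166586.0410, Y=-974903.5914, Z=5901484.3996
→ Helmert 7p (PV): X=-2165953.2692, Y=-974881.8096, Z=5901254.1479
→ Helmert 7p (PV): X=-2165344.4470, Y=-974518.2506, Z=5901331.7272
→ Helmert 7p (PV): X=-2165381.1073, Y=-974296.5515, Z=5901767.1113
→ Helmert 7p (PV): X=-2164885.3392, Y=-974290.6669, Z=5901860.4059

X=-2164885.3392 m, Y=-974290.6669 m, Z=5901860.4059 m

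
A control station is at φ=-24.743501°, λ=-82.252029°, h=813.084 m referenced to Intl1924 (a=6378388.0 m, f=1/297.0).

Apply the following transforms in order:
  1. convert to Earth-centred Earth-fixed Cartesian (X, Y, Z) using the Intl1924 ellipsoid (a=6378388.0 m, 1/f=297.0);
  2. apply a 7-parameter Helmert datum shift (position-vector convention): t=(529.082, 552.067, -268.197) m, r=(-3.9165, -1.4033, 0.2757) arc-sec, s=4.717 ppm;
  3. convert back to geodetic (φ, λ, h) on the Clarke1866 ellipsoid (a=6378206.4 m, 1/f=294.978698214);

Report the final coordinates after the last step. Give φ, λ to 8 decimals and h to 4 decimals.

φ=-24.74736425°, λ=-82.24592511°, h=730.3119 m

start: φ=-24.743501°, λ=-82.252029°, h=813.084 m
→ ECEF (a=6378388.000, f=1/297.0): X=781520.0208, Y=-5744022.8322, Z=-2653672.8187
→ Helmert 7p (PV): X=782078.5210, Y=-5743547.2026, Z=-2653839.1497
→ geod (Bowring, a=6378206.400): φ=-24.74736425°, λ=-82.24592511°, h=730.3119 m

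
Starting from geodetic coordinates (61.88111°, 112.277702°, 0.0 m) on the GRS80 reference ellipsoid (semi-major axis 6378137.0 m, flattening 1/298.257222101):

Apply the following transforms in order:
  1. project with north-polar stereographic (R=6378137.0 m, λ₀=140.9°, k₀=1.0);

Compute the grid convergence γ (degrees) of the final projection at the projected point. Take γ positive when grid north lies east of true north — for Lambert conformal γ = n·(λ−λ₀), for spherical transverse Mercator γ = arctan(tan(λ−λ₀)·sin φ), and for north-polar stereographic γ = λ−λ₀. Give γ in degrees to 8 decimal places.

-28.62229800

start: φ=61.881110°, λ=112.277702°, h=0.000 m
→ into stereo (λ₀=140.9°): φ=61.88111000°, λ−λ₀=-28.62229800°
convergence γ = -28.62229800°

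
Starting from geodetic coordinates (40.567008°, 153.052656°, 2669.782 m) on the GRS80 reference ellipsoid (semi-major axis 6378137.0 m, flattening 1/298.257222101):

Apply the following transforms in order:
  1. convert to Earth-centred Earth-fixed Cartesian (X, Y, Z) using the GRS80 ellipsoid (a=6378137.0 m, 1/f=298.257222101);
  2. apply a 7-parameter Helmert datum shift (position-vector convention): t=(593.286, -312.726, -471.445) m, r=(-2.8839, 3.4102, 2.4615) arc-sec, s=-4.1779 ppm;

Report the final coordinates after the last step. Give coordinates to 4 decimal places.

X=-4326340.1216 m, Y=2199390.8149 m, Z=4127303.5150 m

start: φ=40.567008°, λ=153.052656°, h=2669.782 m
→ ECEF (a=6378137.000, f=1/298.257222101): X=-4326993.4791, Y=2199706.6557, Z=4127751.4221
→ Helmert 7p (PV): X=-4326340.1216, Y=2199390.8149, Z=4127303.5150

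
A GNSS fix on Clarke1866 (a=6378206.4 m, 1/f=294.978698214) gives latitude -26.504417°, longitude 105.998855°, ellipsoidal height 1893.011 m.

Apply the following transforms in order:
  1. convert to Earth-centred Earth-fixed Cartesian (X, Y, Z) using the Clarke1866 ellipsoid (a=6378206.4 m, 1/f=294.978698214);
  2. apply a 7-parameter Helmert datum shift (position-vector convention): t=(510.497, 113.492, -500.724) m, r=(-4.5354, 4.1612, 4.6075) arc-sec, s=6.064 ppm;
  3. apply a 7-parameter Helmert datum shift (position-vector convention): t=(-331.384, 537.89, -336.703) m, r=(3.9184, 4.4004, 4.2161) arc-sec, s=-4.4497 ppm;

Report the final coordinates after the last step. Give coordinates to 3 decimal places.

X=-1574893.037 m, Y=5492690.134 m, Z=-2830660.862 m

start: φ=-26.504417°, λ=105.998855°, h=1893.011 m
→ ECEF (a=6378206.400, f=1/294.978698214): X=-1574717.1887, Y=5492105.6970, Z=-2829867.7970
→ Helmert 7p (PV): X=-1574396.0133, Y=5492155.0930, Z=-2830474.6751
→ Helmert 7p (PV): X=-1574893.0365, Y=5492690.1338, Z=-2830660.8621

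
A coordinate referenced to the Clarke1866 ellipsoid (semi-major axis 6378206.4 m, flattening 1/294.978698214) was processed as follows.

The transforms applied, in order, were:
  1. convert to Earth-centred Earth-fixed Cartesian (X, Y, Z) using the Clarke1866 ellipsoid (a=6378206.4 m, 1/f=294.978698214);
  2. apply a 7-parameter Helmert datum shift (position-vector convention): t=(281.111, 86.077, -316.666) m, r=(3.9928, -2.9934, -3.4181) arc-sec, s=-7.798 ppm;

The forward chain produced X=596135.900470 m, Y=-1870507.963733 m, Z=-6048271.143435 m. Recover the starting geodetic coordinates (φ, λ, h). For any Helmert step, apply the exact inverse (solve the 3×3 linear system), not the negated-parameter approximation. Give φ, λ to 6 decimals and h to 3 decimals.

φ=-72.129415°, λ=-72.333888°, h=23.694 m

start: X=596135.9005, Y=-1870507.9637, Z=-6048271.1434 m
→ Helmert⁻¹: X=595802.6657, Y=-1870715.8290, Z=-6047974.0736
→ geod (Bowring, a=6378206.400): φ=-72.12941500°, λ=-72.33388800°, h=23.6940 m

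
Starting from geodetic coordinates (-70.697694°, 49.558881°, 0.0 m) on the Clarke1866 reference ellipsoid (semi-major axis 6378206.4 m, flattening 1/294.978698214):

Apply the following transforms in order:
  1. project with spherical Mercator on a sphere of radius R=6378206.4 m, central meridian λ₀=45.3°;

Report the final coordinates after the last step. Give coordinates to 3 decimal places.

start: φ=-70.697694°, λ=49.558881°, h=0.000 m
→ merc (R=6378206.4, λ₀=45.3°): E=474101.6229, N=-11299812.9852

E=474101.623 m, N=-11299812.985 m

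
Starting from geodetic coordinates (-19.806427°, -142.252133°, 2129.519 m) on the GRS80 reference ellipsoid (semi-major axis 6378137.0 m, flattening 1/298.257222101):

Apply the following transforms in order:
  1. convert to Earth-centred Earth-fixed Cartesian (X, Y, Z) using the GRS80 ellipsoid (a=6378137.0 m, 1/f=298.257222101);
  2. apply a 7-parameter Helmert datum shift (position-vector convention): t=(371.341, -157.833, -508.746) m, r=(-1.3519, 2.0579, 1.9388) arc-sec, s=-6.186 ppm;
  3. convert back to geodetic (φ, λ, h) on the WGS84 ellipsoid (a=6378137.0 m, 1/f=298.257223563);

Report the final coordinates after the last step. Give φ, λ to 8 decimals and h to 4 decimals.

φ=-19.81066743°, λ=-142.24825355°, h=2076.9729 m

start: φ=-19.806427°, λ=-142.252133°, h=2129.519 m
→ ECEF (a=6378137.000, f=1/298.257222101): X=-4748334.5677, Y=-3676270.7033, Z=-2148269.2255
→ Helmert 7p (PV): X=-4747920.7315, Y=-3676464.5070, Z=-2148693.2137
→ geod (Bowring, a=6378137.000): φ=-19.81066743°, λ=-142.24825355°, h=2076.9729 m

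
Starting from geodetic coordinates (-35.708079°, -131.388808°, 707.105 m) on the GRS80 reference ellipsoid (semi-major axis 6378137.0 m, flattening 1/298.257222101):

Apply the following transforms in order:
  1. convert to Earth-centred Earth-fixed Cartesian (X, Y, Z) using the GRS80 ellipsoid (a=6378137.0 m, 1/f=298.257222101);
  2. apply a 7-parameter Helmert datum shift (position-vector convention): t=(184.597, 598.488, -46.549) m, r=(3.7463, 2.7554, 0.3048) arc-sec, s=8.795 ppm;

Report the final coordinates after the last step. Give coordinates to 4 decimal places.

X=-3428391.6641 m, Y=-3889777.8594 m, Z=-3702455.5225 m

start: φ=-35.708079°, λ=-131.388808°, h=707.105 m
→ ECEF (a=6378137.000, f=1/298.257222101): X=-3428502.3979, Y=-3890404.3098, Z=-3702351.5512
→ Helmert 7p (PV): X=-3428391.6641, Y=-3889777.8594, Z=-3702455.5225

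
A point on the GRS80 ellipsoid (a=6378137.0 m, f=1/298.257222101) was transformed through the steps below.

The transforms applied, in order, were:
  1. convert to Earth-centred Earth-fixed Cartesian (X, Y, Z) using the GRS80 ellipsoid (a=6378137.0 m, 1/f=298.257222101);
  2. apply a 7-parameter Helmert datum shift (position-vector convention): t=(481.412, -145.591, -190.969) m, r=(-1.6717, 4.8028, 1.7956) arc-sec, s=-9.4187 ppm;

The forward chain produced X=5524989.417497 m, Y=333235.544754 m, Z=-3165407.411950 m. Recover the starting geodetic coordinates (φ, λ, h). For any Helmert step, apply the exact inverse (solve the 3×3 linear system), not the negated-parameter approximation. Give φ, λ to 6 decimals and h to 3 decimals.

start: X=5524989.4175, Y=333235.5448, Z=-3165407.4120 m
→ Helmert⁻¹: X=5524636.6402, Y=333361.8342, Z=-3165114.9146
→ geod (Bowring, a=6378137.000): φ=-29.92995200°, λ=3.45309500°, h=2942.6240 m

φ=-29.929952°, λ=3.453095°, h=2942.624 m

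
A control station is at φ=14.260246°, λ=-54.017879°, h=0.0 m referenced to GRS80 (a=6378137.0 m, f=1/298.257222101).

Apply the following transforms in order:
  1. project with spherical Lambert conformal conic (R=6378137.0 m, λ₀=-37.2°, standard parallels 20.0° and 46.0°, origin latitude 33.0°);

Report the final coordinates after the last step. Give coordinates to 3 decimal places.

start: φ=14.260246°, λ=-54.017879°, h=0.000 m
→ lcc (R=6378137.0, λ₀=-37.2°): E=-1855539.2305, N=-1919824.4547

E=-1855539.231 m, N=-1919824.455 m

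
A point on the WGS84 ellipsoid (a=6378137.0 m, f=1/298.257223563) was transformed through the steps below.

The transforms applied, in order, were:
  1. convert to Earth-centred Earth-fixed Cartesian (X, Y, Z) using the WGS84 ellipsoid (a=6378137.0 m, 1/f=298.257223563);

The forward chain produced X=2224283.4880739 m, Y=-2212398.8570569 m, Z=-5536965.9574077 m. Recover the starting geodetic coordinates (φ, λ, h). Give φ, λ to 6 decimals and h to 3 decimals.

start: X=2224283.4881, Y=-2212398.8571, Z=-5536965.9574 m
→ geod (Bowring, a=6378137.000): φ=-60.62903400°, λ=-44.84652100°, h=2042.5180 m

φ=-60.629034°, λ=-44.846521°, h=2042.518 m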